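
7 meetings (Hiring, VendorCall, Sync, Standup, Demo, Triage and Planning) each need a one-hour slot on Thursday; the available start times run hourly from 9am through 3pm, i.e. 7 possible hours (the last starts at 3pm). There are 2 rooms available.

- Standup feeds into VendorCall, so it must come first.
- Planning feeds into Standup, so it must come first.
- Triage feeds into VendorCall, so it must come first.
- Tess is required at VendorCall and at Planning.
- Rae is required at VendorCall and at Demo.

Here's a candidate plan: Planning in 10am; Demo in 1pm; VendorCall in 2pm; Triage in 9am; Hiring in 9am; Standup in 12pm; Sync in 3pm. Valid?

Rae is required at VendorCall and at Demo — holds.
Standup feeds into VendorCall, so it must come first — holds.
Tess is required at VendorCall and at Planning — holds.
Triage feeds into VendorCall, so it must come first — holds.
Planning feeds into Standup, so it must come first — holds.
There are 2 rooms available — holds.

Yes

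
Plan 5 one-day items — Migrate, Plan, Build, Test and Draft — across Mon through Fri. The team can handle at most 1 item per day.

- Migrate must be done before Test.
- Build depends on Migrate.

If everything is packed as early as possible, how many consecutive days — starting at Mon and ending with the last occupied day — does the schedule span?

The precedence chain requires at least 2 distinct days.
With at most 1 per day and 5 work items, at least 5 days are needed.
5 works (last occupied day: Fri): for example Draft -> Fri; Migrate -> Mon; Plan -> Thu; Build -> Tue; Test -> Wed.

5 days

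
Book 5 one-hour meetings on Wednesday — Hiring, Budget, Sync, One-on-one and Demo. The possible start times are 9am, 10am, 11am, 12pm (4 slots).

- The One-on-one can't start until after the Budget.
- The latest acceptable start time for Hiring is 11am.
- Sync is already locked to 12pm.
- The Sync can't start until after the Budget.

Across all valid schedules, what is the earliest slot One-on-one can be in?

Precedence pushes One-on-one to at least 10am.
One-on-one at 10am is achievable: Budget=9am, One-on-one=10am, Hiring=9am, Demo=9am, Sync=12pm.

10am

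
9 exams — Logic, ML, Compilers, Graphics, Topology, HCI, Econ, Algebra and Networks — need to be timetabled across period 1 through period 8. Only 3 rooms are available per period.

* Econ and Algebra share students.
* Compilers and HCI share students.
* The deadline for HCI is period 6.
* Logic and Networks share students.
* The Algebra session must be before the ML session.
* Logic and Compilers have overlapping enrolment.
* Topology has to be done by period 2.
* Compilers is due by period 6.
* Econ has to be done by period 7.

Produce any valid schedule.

Econ in period 1; Networks in period 3; Compilers in period 1; Topology in period 1; Algebra in period 2; Logic in period 2; HCI in period 2; ML in period 3; Graphics in period 3

Checking: Algebra(period 2) before ML(period 3); Econ(period 1) != Algebra(period 2); Logic(period 2) != Networks(period 3); Logic(period 2) != Compilers(period 1); Compilers(period 1) != HCI(period 2); Compilers=period 1 in [period 1,period 6]; HCI=period 2 in [period 1,period 6]; Topology=period 1 in [period 1,period 2]; Econ=period 1 in [period 1,period 7]; max 3 per period (cap 3).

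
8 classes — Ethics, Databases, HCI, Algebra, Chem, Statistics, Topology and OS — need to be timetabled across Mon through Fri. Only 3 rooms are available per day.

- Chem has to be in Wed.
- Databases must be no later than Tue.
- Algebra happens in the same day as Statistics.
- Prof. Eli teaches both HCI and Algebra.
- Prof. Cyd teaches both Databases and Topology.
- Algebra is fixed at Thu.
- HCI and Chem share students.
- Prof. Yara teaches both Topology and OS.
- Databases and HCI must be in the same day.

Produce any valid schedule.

Statistics=Thu, OS=Wed, Ethics=Mon, Topology=Tue, Chem=Wed, HCI=Mon, Databases=Mon, Algebra=Thu

Checking: HCI(Mon) != Algebra(Thu); Databases(Mon) != Topology(Tue); Topology(Tue) != OS(Wed); HCI(Mon) != Chem(Wed); Algebra = Statistics = Thu; Databases = HCI = Mon; Databases=Mon in [Mon,Tue]; Chem=Wed in [Wed,Wed]; Algebra=Thu in [Thu,Thu]; max 3 per day (cap 3).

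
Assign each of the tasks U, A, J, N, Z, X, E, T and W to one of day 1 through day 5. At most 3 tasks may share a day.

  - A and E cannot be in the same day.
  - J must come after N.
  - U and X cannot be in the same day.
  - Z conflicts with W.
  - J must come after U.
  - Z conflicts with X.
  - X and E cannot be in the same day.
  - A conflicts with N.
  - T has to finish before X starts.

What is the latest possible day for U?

Downstream work caps U at day 4.
U at day 4 is achievable: E -> day 3; T -> day 1; W -> day 2; J -> day 5; U -> day 4; X -> day 2; Z -> day 1; N -> day 1; A -> day 2.

day 4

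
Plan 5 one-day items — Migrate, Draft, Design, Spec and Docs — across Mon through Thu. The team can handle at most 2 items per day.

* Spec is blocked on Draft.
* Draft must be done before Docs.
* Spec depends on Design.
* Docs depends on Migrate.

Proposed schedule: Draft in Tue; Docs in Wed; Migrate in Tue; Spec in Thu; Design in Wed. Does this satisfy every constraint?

Docs depends on Migrate — holds.
The team can handle at most 2 items per day — holds.
Spec depends on Design — holds.
Spec is blocked on Draft — holds.
Draft must be done before Docs — holds.

Yes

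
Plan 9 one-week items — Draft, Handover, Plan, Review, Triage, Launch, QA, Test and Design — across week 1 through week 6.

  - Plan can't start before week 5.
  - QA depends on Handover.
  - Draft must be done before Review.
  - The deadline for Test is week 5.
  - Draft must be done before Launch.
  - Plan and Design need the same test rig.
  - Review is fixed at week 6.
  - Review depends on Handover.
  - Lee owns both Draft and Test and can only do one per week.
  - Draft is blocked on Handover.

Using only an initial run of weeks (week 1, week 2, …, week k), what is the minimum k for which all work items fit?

The precedence chain requires at least 3 distinct weeks.
Review can't be placed before week 6, so the schedule must run through at least week 6.
6 works (last occupied week: week 6): for example Review in week 6; Handover in week 1; Plan in week 5; Draft in week 2; Launch in week 3; Triage in week 1; Design in week 1; Test in week 1; QA in week 2.

6 weeks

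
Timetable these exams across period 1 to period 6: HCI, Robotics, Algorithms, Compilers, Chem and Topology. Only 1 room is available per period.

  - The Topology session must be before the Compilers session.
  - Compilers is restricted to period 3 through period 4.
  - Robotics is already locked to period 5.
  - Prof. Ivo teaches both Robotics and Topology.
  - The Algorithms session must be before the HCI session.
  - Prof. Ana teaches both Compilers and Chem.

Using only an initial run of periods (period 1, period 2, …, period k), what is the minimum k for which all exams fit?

The precedence chain requires at least 2 distinct periods.
With at most 1 per period and 6 exams, at least 6 periods are needed.
Robotics can't be placed before period 5, so the schedule must run through at least period 5.
6 works (last occupied period: period 6): for example HCI in period 4; Algorithms in period 1; Chem in period 6; Robotics in period 5; Topology in period 2; Compilers in period 3.

6 periods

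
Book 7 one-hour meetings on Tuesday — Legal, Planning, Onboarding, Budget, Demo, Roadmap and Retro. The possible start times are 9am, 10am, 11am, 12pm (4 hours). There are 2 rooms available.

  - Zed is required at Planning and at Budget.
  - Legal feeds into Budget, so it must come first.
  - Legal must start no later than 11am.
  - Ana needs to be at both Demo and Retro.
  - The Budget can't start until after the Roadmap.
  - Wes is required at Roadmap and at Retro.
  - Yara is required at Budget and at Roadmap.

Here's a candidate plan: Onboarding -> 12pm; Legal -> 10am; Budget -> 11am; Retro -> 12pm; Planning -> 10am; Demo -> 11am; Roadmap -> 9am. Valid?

Yes

The Budget can't start until after the Roadmap — holds.
Ana needs to be at both Demo and Retro — holds.
Zed is required at Planning and at Budget — holds.
Yara is required at Budget and at Roadmap — holds.
Legal feeds into Budget, so it must come first — holds.
There are 2 rooms available — holds.
Legal must start no later than 11am — holds.
Wes is required at Roadmap and at Retro — holds.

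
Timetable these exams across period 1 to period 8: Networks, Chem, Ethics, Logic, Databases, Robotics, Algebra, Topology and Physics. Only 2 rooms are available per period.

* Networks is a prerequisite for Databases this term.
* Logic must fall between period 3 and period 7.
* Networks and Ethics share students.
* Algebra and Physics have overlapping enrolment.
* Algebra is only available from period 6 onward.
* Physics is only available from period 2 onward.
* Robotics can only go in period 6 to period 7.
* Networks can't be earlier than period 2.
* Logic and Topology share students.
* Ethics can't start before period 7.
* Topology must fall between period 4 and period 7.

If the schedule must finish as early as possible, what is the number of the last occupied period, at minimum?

period 7

The precedence chain requires at least 2 distinct periods.
With at most 2 per period and 9 exams, at least 5 periods are needed.
Ethics can't be placed before period 7, so the schedule must run through at least period 7.
7 works (last occupied period: period 7): for example Databases=period 3; Algebra=period 6; Chem=period 1; Robotics=period 6; Networks=period 2; Logic=period 3; Physics=period 2; Ethics=period 7; Topology=period 4.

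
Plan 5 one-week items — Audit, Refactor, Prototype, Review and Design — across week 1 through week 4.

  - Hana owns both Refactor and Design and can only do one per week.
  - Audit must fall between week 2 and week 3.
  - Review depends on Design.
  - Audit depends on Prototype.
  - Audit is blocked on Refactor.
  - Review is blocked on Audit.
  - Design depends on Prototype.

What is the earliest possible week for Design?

week 2

Precedence pushes Design to at least week 2; downstream work caps Design at week 3.
Design at week 2 is achievable: Audit -> week 2, Refactor -> week 1, Review -> week 3, Design -> week 2, Prototype -> week 1.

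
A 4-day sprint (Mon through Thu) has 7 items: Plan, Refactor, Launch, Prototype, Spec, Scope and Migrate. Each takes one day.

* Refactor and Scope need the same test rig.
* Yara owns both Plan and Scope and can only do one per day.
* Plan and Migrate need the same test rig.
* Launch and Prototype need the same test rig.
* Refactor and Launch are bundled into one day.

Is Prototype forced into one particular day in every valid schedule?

No

Prototype can be Mon (e.g. Launch -> Tue; Plan -> Mon; Prototype -> Mon; Spec -> Mon; Migrate -> Tue; Scope -> Wed; Refactor -> Tue) or Tue (e.g. Plan=Mon, Prototype=Tue, Refactor=Mon, Migrate=Tue, Scope=Tue, Launch=Mon, Spec=Mon).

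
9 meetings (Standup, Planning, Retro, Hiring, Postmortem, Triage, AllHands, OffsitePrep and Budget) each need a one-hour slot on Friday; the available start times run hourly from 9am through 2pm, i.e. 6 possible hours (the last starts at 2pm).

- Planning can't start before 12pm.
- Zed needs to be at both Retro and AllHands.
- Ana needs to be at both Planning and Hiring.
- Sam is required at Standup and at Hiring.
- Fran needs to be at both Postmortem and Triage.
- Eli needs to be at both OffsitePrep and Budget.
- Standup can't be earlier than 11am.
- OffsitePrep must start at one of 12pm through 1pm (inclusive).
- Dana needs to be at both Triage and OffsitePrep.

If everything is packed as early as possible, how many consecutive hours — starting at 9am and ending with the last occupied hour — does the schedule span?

4

Planning can't be placed before 12pm — that is hour 4 counting from 9am — so the schedule must run through at least 4 hours.
4 works (last occupied hour: 12pm): for example Planning in 12pm, Hiring in 9am, Retro in 9am, OffsitePrep in 12pm, AllHands in 10am, Triage in 10am, Standup in 11am, Postmortem in 9am, Budget in 9am.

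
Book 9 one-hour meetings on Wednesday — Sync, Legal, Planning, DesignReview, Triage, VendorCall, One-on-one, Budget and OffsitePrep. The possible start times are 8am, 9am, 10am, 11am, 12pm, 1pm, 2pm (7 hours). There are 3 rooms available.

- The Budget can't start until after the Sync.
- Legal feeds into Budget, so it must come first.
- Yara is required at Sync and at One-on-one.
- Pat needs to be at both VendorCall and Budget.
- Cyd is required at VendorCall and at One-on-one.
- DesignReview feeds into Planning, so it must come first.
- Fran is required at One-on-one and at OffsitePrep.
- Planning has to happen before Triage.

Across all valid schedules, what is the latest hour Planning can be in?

Precedence pushes Planning to at least 9am; downstream work caps Planning at 1pm.
Planning at 1pm is achievable: Sync in 8am, Legal in 8am, VendorCall in 10am, Planning in 1pm, Triage in 2pm, Budget in 9am, OffsitePrep in 10am, DesignReview in 8am, One-on-one in 9am.

1pm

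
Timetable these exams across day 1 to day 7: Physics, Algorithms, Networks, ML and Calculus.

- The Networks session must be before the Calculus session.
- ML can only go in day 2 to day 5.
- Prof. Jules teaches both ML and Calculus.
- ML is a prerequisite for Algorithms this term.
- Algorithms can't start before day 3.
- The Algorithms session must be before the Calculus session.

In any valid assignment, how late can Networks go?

Downstream work caps Networks at day 6.
Networks at day 6 is achievable: Physics=day 1, Networks=day 6, ML=day 2, Algorithms=day 3, Calculus=day 7.

day 6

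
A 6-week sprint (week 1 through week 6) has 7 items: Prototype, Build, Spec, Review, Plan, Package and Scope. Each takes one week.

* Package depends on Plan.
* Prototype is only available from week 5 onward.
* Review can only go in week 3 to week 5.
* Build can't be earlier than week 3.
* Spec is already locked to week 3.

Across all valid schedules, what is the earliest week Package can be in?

week 2

Precedence pushes Package to at least week 2.
Package at week 2 is achievable: Review=week 3, Build=week 3, Prototype=week 5, Plan=week 1, Spec=week 3, Scope=week 1, Package=week 2.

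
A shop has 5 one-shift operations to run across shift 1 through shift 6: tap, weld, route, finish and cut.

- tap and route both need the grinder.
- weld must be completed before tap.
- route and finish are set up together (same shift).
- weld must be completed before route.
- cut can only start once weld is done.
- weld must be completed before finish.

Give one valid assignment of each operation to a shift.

route -> shift 3; tap -> shift 2; cut -> shift 2; weld -> shift 1; finish -> shift 3

Checking: weld(shift 1) before route(shift 3); weld(shift 1) before tap(shift 2); weld(shift 1) before finish(shift 3); weld(shift 1) before cut(shift 2); tap(shift 2) != route(shift 3); route = finish = shift 3.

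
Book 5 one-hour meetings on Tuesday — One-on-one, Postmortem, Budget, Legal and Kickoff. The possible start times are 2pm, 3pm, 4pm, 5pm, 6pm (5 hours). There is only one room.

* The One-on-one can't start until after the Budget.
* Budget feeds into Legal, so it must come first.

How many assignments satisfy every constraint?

40

Splitting on One-on-one: it can be 3pm (6), 4pm (10), 5pm (12), 6pm (12). Listing each branch's schedules as (Postmortem, Budget, Legal, Kickoff):
One-on-one=3pm: (4pm,2pm,5pm,6pm) (4pm,2pm,6pm,5pm) (5pm,2pm,4pm,6pm) (5pm,2pm,6pm,4pm) (6pm,2pm,4pm,5pm) (6pm,2pm,5pm,4pm) — 6.
One-on-one=4pm: (2pm,3pm,5pm,6pm) (2pm,3pm,6pm,5pm) (3pm,2pm,5pm,6pm) (3pm,2pm,6pm,5pm) (5pm,2pm,3pm,6pm) (5pm,2pm,6pm,3pm) (5pm,3pm,6pm,2pm) (6pm,2pm,3pm,5pm) (6pm,2pm,5pm,3pm) (6pm,3pm,5pm,2pm) — 10.
One-on-one=5pm: (2pm,3pm,4pm,6pm) (2pm,3pm,6pm,4pm) (2pm,4pm,6pm,3pm) (3pm,2pm,4pm,6pm) (3pm,2pm,6pm,4pm) (3pm,4pm,6pm,2pm) (4pm,2pm,3pm,6pm) (4pm,2pm,6pm,3pm) (4pm,3pm,6pm,2pm) (6pm,2pm,3pm,4pm) (6pm,2pm,4pm,3pm) (6pm,3pm,4pm,2pm) — 12.
One-on-one=6pm: (2pm,3pm,4pm,5pm) (2pm,3pm,5pm,4pm) (2pm,4pm,5pm,3pm) (3pm,2pm,4pm,5pm) (3pm,2pm,5pm,4pm) (3pm,4pm,5pm,2pm) (4pm,2pm,3pm,5pm) (4pm,2pm,5pm,3pm) (4pm,3pm,5pm,2pm) (5pm,2pm,3pm,4pm) (5pm,2pm,4pm,3pm) (5pm,3pm,4pm,2pm) — 12.
Summing: 6 + 10 + 12 + 12 = 40.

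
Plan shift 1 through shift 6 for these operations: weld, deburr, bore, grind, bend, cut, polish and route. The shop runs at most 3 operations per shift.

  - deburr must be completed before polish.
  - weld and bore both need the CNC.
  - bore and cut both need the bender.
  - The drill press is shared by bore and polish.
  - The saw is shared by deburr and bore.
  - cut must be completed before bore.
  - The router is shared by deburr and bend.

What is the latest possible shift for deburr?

shift 5

Downstream work caps deburr at shift 5.
deburr at shift 5 is achievable: route=shift 2; grind=shift 1; cut=shift 1; deburr=shift 5; polish=shift 6; bend=shift 2; weld=shift 1; bore=shift 2.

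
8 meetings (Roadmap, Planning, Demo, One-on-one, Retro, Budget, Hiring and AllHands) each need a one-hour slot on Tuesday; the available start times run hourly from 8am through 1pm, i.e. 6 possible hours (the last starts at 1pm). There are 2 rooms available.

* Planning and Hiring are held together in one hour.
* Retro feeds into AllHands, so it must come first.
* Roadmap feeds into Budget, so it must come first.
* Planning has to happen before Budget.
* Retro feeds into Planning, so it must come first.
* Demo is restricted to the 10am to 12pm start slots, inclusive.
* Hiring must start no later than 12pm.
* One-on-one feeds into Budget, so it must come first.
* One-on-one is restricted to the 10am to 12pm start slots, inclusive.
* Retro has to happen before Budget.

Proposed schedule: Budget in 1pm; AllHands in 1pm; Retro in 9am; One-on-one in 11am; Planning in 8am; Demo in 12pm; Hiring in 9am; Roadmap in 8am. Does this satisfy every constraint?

Hiring must start no later than 12pm — holds.
Planning and Hiring are held together in one hour — violated.
Retro feeds into Planning, so it must come first — violated.
Retro has to happen before Budget — holds.
Roadmap feeds into Budget, so it must come first — holds.
There are 2 rooms available — holds.
One-on-one is restricted to the 10am to 12pm start slots, inclusive — holds.
One-on-one feeds into Budget, so it must come first — holds.
Demo is restricted to the 10am to 12pm start slots, inclusive — holds.
Retro feeds into AllHands, so it must come first — holds.
Planning has to happen before Budget — holds.

No. Retro feeds into Planning, so it must come first is not satisfied.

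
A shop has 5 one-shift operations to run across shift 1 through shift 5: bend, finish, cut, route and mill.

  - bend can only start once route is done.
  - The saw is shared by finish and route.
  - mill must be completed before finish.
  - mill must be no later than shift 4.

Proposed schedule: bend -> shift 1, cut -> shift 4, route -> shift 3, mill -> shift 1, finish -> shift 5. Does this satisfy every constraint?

Invalid. bend can only start once route is done.

mill must be no later than shift 4 — holds.
bend can only start once route is done — violated.
mill must be completed before finish — holds.
The saw is shared by finish and route — holds.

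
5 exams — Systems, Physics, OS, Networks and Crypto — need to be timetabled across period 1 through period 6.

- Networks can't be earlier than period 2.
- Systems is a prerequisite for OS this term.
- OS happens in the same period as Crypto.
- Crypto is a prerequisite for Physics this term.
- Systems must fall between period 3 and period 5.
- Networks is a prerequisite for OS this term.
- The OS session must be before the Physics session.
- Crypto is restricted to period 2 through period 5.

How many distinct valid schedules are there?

10

Splitting on Systems: it can be period 3 (7), period 4 (3). Listing each branch's schedules as (Physics, OS, Networks, Crypto) by period number:
Systems=period 3: (5,4,2,4) (5,4,3,4) (6,4,2,4) (6,4,3,4) (6,5,2,5) (6,5,3,5) (6,5,4,5) — 7.
Systems=period 4: (6,5,2,5) (6,5,3,5) (6,5,4,5) — 3.
Summing: 7 + 3 = 10.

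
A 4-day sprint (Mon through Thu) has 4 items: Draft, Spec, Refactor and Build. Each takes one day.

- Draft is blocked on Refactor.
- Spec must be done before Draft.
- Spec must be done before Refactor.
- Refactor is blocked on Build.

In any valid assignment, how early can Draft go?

Precedence pushes Draft to at least Wed.
Draft at Wed is achievable: Build -> Mon, Spec -> Mon, Refactor -> Tue, Draft -> Wed.

Wed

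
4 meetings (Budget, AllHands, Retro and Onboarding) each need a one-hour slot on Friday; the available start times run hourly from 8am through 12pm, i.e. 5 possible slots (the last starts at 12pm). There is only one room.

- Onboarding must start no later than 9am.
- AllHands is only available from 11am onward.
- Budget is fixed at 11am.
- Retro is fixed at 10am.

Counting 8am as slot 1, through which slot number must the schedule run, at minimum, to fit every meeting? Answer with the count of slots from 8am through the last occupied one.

With at most 1 per slot and 4 meetings, at least 4 slots are needed.
Budget can't be placed before 11am — that is slot 4 counting from 8am — so the schedule must run through at least 4 slots.
Could 4 slots be enough, i.e. nothing placed later than 11am? No: Budget's window within 4 slots is {11am}; AllHands's window within 4 slots is {11am}; that puts Budget and AllHands all in 11am — more than 1 per slot.
So 4 slots is not enough.
5 works (last occupied slot: 12pm): for example Budget -> 11am; Retro -> 10am; Onboarding -> 8am; AllHands -> 12pm.

5 slots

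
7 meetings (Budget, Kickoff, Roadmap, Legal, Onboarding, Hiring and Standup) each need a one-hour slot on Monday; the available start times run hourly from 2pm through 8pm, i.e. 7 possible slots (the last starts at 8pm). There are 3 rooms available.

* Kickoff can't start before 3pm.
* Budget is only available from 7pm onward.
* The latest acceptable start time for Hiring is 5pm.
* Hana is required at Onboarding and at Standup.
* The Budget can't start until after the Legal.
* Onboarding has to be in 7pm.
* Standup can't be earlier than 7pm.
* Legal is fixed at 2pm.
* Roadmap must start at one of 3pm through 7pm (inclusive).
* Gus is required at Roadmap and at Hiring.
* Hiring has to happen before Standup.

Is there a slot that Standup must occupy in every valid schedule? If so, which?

8pm

Standup's window is 7pm–8pm.
Onboarding is fixed at 7pm, and Standup can't share a slot with Onboarding.
So Standup must be 8pm.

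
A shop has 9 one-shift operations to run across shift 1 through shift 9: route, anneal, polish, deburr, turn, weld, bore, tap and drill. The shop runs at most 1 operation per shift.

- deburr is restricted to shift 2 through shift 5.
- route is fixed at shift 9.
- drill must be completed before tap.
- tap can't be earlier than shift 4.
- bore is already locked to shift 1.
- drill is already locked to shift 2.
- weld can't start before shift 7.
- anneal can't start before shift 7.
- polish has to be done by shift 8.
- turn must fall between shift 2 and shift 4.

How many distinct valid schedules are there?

14

Splitting on anneal: it can be shift 7 (7), shift 8 (7). Listing each branch's schedules as (route, polish, deburr, turn, weld, bore, tap, drill) by shift number:
anneal=shift 7: (9,3,5,4,8,1,6,2) (9,4,5,3,8,1,6,2) (9,5,3,4,8,1,6,2) (9,5,4,3,8,1,6,2) (9,6,3,4,8,1,5,2) (9,6,4,3,8,1,5,2) (9,6,5,3,8,1,4,2) — 7.
anneal=shift 8: (9,3,5,4,7,1,6,2) (9,4,5,3,7,1,6,2) (9,5,3,4,7,1,6,2) (9,5,4,3,7,1,6,2) (9,6,3,4,7,1,5,2) (9,6,4,3,7,1,5,2) (9,6,5,3,7,1,4,2) — 7.
Summing: 7 + 7 = 14.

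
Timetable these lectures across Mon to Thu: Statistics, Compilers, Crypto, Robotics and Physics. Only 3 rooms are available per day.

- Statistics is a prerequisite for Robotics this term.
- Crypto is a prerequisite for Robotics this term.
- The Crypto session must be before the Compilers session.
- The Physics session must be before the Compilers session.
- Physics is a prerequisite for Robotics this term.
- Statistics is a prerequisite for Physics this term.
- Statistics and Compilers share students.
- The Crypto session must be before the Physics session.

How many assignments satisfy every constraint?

Splitting on Statistics: it can be Mon (6), Tue (2). Listing each branch's schedules as (Compilers, Crypto, Robotics, Physics):
Statistics=Mon: (Wed,Mon,Wed,Tue) (Wed,Mon,Thu,Tue) (Thu,Mon,Wed,Tue) (Thu,Mon,Thu,Tue) (Thu,Mon,Thu,Wed) (Thu,Tue,Thu,Wed) — 6.
Statistics=Tue: (Thu,Mon,Thu,Wed) (Thu,Tue,Thu,Wed) — 2.
Summing: 6 + 2 = 8.

8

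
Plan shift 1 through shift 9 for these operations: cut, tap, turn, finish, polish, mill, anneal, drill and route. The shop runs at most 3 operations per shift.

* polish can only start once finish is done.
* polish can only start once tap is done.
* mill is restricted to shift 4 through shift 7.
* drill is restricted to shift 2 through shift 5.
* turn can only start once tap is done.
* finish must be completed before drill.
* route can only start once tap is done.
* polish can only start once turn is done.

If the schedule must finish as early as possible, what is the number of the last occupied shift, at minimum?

The precedence chain requires at least 3 distinct shifts.
With at most 3 per shift and 9 operations, at least 3 shifts are needed.
mill can't be placed before shift 4, so the schedule must run through at least shift 4.
4 works (last occupied shift: shift 4): for example finish -> shift 1, cut -> shift 1, route -> shift 2, drill -> shift 2, turn -> shift 2, tap -> shift 1, anneal -> shift 3, mill -> shift 4, polish -> shift 3.

shift 4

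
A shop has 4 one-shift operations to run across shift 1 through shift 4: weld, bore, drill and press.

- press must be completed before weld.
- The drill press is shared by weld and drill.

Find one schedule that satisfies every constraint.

press -> shift 1, weld -> shift 2, drill -> shift 1, bore -> shift 1

Checking: press(shift 1) before weld(shift 2); weld(shift 2) != drill(shift 1).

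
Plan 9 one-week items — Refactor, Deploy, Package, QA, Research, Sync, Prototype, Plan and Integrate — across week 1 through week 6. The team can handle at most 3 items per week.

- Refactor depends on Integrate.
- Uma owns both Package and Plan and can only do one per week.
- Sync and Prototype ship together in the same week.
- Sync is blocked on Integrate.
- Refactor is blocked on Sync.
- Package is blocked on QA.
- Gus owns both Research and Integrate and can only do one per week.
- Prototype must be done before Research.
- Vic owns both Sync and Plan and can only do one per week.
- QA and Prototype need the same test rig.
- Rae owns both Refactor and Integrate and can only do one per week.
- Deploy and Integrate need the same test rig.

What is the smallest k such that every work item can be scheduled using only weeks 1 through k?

3

The precedence chain requires at least 3 distinct weeks.
With at most 3 per week and 9 work items, at least 3 weeks are needed.
3 works (last occupied week: week 3): for example Plan in week 1, Research in week 3, Deploy in week 3, Sync in week 2, Refactor in week 3, Prototype in week 2, Integrate in week 1, Package in week 2, QA in week 1.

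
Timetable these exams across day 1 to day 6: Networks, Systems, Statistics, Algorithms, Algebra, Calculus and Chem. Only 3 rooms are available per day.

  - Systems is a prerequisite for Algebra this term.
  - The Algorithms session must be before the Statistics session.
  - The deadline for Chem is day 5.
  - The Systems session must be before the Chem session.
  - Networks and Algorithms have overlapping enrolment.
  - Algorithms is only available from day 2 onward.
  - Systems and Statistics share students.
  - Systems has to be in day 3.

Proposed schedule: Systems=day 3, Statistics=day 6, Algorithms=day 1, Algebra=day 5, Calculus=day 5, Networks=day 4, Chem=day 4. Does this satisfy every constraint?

Only 3 rooms are available per day — holds.
Systems is a prerequisite for Algebra this term — holds.
Networks and Algorithms have overlapping enrolment — holds.
Systems and Statistics share students — holds.
Algorithms is only available from day 2 onward — violated.
The deadline for Chem is day 5 — holds.
Systems has to be in day 3 — holds.
The Systems session must be before the Chem session — holds.
The Algorithms session must be before the Statistics session — holds.

No. Algorithms is only available from day 2 onward is not satisfied.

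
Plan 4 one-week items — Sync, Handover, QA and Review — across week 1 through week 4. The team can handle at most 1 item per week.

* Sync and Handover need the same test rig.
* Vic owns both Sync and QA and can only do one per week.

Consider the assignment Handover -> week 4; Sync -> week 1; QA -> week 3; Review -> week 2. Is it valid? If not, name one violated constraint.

Yes, all constraints hold

Sync and Handover need the same test rig — holds.
Vic owns both Sync and QA and can only do one per week — holds.
The team can handle at most 1 item per week — holds.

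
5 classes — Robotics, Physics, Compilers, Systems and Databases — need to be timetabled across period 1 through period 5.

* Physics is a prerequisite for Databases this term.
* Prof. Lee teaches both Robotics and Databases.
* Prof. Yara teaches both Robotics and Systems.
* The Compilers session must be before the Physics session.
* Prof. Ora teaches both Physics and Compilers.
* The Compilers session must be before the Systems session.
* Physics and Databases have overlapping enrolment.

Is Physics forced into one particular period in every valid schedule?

Physics can be period 2 (e.g. Compilers -> period 1, Databases -> period 3, Robotics -> period 1, Systems -> period 2, Physics -> period 2) or period 3 (e.g. Compilers -> period 1; Databases -> period 4; Systems -> period 2; Physics -> period 3; Robotics -> period 1).

No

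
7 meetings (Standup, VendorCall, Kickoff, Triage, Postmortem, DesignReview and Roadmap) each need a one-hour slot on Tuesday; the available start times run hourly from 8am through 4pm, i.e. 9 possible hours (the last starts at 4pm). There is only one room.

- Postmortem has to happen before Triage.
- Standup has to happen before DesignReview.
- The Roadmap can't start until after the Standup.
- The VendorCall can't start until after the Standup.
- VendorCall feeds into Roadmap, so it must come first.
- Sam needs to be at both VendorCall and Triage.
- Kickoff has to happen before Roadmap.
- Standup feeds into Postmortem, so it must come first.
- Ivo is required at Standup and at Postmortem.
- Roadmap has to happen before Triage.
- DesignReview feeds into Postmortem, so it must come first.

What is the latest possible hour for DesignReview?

Precedence pushes DesignReview to at least 9am; downstream work caps DesignReview at 2pm.
DesignReview at 2pm is achievable: DesignReview=2pm, Kickoff=10am, Standup=8am, Triage=4pm, Postmortem=3pm, VendorCall=9am, Roadmap=11am.

2pm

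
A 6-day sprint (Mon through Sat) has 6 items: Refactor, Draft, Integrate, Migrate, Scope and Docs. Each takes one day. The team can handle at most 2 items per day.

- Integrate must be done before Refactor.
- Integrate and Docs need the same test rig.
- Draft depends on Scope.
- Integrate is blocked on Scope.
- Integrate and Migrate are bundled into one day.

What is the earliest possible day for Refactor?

Precedence pushes Refactor to at least Wed.
Refactor at Wed is achievable: Refactor=Wed; Integrate=Tue; Migrate=Tue; Scope=Mon; Docs=Mon; Draft=Wed.

Wed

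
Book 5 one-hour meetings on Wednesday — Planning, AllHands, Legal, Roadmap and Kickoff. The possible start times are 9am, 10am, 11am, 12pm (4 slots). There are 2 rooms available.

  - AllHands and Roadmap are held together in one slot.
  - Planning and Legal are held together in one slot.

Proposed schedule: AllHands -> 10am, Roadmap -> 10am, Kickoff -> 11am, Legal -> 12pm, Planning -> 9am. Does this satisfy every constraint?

Planning and Legal are held together in one slot — violated.
There are 2 rooms available — holds.
AllHands and Roadmap are held together in one slot — holds.

Invalid. Planning and Legal are held together in one slot.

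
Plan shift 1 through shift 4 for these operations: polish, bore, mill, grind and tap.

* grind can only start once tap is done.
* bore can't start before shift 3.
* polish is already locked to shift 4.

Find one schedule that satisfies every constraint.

polish=shift 4; bore=shift 3; grind=shift 2; tap=shift 1; mill=shift 1

Checking: tap(shift 1) before grind(shift 2); bore=shift 3 in [shift 3,shift 4]; polish=shift 4 in [shift 4,shift 4].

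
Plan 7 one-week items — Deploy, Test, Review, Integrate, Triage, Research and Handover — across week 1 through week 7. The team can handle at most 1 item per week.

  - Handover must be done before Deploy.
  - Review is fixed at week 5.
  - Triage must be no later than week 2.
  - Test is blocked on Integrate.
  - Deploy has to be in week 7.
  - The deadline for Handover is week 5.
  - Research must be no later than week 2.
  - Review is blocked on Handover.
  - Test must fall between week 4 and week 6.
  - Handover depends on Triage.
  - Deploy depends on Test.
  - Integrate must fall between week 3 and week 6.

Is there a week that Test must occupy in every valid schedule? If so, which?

week 6

Test is available from week 4; Test's own window allows nothing later than week 6.
So Test is pinned to week 6.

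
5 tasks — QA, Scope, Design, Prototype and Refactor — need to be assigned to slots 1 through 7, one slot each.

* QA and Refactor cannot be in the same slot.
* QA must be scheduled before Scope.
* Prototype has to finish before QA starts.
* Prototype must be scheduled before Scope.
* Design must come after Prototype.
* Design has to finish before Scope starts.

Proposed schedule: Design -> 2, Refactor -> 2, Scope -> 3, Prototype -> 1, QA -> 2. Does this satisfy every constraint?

No. QA and Refactor cannot be in the same slot is not satisfied.

QA must be scheduled before Scope — holds.
Prototype must be scheduled before Scope — holds.
QA and Refactor cannot be in the same slot — violated.
Prototype has to finish before QA starts — holds.
Design has to finish before Scope starts — holds.
Design must come after Prototype — holds.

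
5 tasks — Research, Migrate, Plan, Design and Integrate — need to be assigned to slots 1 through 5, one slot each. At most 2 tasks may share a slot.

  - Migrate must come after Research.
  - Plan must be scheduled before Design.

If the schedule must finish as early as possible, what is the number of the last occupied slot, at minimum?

The precedence chain requires at least 2 distinct slots.
With at most 2 per slot and 5 tasks, at least 3 slots are needed.
3 works (last occupied slot: 3): for example Migrate -> 2, Integrate -> 3, Research -> 1, Design -> 2, Plan -> 1.

slot 3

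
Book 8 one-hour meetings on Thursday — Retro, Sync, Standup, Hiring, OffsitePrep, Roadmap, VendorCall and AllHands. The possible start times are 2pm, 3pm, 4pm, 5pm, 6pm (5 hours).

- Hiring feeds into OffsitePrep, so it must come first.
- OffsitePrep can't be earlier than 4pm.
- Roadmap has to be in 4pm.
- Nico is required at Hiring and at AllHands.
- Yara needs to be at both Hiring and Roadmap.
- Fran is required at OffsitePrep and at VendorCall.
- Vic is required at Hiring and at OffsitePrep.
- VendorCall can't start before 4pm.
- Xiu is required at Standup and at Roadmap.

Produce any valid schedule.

Hiring in 2pm, Standup in 2pm, VendorCall in 5pm, Roadmap in 4pm, Sync in 2pm, AllHands in 3pm, OffsitePrep in 4pm, Retro in 2pm

Checking: Hiring(2pm) before OffsitePrep(4pm); Standup(2pm) != Roadmap(4pm); Hiring(2pm) != OffsitePrep(4pm); Hiring(2pm) != AllHands(3pm); OffsitePrep(4pm) != VendorCall(5pm); Hiring(2pm) != Roadmap(4pm); OffsitePrep=4pm in [4pm,6pm]; VendorCall=5pm in [4pm,6pm]; Roadmap=4pm in [4pm,4pm].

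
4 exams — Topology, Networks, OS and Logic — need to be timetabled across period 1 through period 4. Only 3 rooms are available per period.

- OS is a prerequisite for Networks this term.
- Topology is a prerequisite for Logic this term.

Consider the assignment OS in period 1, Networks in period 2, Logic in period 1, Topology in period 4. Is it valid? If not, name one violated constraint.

Topology is a prerequisite for Logic this term — violated.
Only 3 rooms are available per period — holds.
OS is a prerequisite for Networks this term — holds.

Invalid. Topology is a prerequisite for Logic this term.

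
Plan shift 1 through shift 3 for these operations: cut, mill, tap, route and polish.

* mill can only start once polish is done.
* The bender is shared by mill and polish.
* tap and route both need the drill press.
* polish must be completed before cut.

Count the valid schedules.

Splitting on cut: it can be shift 2 (12), shift 3 (18). Listing each branch's schedules as (mill, tap, route, polish) by shift number:
cut=shift 2: (2,1,2,1) (2,1,3,1) (2,2,1,1) (2,2,3,1) (2,3,1,1) (2,3,2,1) (3,1,2,1) (3,1,3,1) (3,2,1,1) (3,2,3,1) (3,3,1,1) (3,3,2,1) — 12.
cut=shift 3: (2,1,2,1) (2,1,3,1) (2,2,1,1) (2,2,3,1) (2,3,1,1) (2,3,2,1) (3,1,2,1) (3,1,2,2) (3,1,3,1) (3,1,3,2) (3,2,1,1) (3,2,1,2) (3,2,3,1) (3,2,3,2) (3,3,1,1) (3,3,1,2) (3,3,2,1) (3,3,2,2) — 18.
Summing: 12 + 18 = 30.

30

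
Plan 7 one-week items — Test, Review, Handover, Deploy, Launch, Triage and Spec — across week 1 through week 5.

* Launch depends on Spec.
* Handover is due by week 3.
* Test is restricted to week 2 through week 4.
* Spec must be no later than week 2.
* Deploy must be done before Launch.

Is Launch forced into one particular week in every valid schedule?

No

Launch can be week 2 (e.g. Test in week 2; Review in week 1; Spec in week 1; Handover in week 1; Triage in week 1; Launch in week 2; Deploy in week 1) or week 3 (e.g. Launch=week 3, Handover=week 1, Triage=week 1, Review=week 1, Spec=week 1, Test=week 2, Deploy=week 1).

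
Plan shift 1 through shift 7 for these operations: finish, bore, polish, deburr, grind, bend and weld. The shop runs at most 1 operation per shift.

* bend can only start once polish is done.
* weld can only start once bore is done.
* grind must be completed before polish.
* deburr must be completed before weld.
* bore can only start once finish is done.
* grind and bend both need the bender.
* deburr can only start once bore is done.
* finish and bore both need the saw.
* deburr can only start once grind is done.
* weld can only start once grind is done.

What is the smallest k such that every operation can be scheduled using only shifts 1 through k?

7 shifts

The precedence chain requires at least 4 distinct shifts.
With at most 1 per shift and 7 operations, at least 7 shifts are needed.
7 works (last occupied shift: shift 7): for example grind -> shift 3; weld -> shift 5; deburr -> shift 4; polish -> shift 6; bend -> shift 7; bore -> shift 2; finish -> shift 1.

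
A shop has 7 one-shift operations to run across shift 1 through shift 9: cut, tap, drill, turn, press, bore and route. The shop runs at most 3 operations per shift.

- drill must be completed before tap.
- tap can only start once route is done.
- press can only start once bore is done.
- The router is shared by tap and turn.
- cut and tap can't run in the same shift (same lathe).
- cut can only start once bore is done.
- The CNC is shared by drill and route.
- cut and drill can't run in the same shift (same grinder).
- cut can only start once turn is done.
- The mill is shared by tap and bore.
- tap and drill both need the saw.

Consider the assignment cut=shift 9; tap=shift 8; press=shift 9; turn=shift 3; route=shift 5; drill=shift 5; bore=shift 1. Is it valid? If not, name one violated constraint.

No. The CNC is shared by drill and route is not satisfied.

The router is shared by tap and turn — holds.
tap can only start once route is done — holds.
tap and drill both need the saw — holds.
cut and drill can't run in the same shift (same grinder) — holds.
cut can only start once turn is done — holds.
The CNC is shared by drill and route — violated.
The shop runs at most 3 operations per shift — holds.
cut and tap can't run in the same shift (same lathe) — holds.
The mill is shared by tap and bore — holds.
press can only start once bore is done — holds.
cut can only start once bore is done — holds.
drill must be completed before tap — holds.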